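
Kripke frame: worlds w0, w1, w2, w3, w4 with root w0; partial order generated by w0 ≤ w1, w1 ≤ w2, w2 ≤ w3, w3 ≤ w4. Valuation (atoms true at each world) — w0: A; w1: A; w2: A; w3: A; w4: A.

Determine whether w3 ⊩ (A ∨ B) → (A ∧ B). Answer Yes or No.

No

w3 ⊮ (A ∨ B) → (A ∧ B): already at w3 itself, w3 ⊩ A ∨ B but w3 ⊮ A ∧ B.
w3 ⊮ A ∧ B since w3 fails B.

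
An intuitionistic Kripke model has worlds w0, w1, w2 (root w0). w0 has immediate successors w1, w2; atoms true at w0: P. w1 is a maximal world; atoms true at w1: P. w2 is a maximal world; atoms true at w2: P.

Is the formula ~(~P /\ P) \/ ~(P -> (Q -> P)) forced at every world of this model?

Yes

w0 ||- ~(~P /\ P) \/ ~(P -> (Q -> P)) via the disjunct ~(~P /\ P).
Since the root w0 forces ~(~P /\ P) \/ ~(P -> (Q -> P)) and forcing is persistent (monotone upward), every world forces it.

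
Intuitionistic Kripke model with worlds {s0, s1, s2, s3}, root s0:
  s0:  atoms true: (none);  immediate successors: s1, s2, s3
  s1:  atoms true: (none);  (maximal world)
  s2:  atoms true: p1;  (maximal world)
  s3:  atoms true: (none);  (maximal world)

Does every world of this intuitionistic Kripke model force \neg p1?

Not every world: s0 \nVdash \neg p1.
s0 \nVdash \neg p1 since s2 is accessible from s0 and s2 \Vdash p1.

No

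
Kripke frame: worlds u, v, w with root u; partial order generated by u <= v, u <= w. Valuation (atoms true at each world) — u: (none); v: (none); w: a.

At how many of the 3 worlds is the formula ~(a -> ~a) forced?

u: does not force it — u ||-/- ~(a -> ~a) since v is accessible from u and v ||- a -> ~a.
v: does not force it.
w: forces it.
Worlds forcing the formula: {w}.

1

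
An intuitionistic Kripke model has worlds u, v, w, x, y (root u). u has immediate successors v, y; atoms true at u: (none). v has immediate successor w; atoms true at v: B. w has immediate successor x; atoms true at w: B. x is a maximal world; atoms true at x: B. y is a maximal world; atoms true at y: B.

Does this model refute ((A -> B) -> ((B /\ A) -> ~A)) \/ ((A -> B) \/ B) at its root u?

u ||- ((A -> B) -> ((B /\ A) -> ~A)) \/ ((A -> B) \/ B) via the disjunct (A -> B) -> ((B /\ A) -> ~A).
So the root u forces ((A -> B) -> ((B /\ A) -> ~A)) \/ ((A -> B) \/ B); the model is not a countermodel.

No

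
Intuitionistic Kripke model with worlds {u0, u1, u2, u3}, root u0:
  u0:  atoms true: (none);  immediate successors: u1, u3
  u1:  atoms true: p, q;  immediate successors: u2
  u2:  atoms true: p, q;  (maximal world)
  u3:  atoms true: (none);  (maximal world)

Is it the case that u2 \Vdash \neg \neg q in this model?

Yes

u2 \Vdash \neg \neg q: no world accessible from u2 forces \neg q.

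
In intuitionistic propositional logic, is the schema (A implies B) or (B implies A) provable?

No

This is the Gödel–Dummett linearity axiom, which is not intuitionistically valid.
A Kripke countermodel: worlds w0, w1, w2; order generated by w0 <= w1, w0 <= w2; atoms true at each world — w0:{}; w1:{A}; w2:{B}.
w0 does not force (A implies B) or (B implies A): neither disjunct is forced at w0.
w0 does not force A implies B: at the accessible world w1, w1 forces A but w1 does not force B.
w1 lacks atom B, so w1 does not force B.
So the root w0 does not force the formula.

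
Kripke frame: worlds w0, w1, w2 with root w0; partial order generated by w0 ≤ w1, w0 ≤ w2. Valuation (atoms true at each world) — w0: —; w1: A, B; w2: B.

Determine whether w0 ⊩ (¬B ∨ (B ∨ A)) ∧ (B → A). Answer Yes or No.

No

w0 ⊮ (¬B ∨ (B ∨ A)) ∧ (B → A) since w0 fails ¬B ∨ (B ∨ A).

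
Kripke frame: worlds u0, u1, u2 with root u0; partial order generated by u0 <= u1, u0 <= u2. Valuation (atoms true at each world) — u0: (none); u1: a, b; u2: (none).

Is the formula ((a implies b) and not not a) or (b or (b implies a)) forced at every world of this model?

Yes

u0 forces ((a implies b) and not not a) or (b or (b implies a)) via the disjunct b or (b implies a).
Since the root u0 forces ((a implies b) and not not a) or (b or (b implies a)) and forcing is persistent (monotone upward), every world forces it.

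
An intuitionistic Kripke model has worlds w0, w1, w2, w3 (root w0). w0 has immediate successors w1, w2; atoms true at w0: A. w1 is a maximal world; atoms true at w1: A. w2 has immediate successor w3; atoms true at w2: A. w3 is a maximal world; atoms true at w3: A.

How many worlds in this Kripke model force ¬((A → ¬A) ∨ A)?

0

w0: does not force it — w0 ⊮ ¬((A → ¬A) ∨ A) since w0 is accessible from w0 and w0 ⊩ (A → ¬A) ∨ A.
w1: does not force it — w1 ⊮ ¬((A → ¬A) ∨ A) since w1 is accessible from w1 and w1 ⊩ (A → ¬A) ∨ A.
w2: does not force it.
w3: does not force it.
Worlds forcing the formula: { }.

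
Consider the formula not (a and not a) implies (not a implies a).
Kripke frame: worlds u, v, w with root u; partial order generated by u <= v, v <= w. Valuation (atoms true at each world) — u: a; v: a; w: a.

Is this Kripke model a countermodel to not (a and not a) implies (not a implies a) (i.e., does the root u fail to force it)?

No

u forces not (a and not a) implies (not a implies a): every world accessible from u that forces not (a and not a) (namely u, v, w) also forces not a implies a.
So the root u forces not (a and not a) implies (not a implies a); the model is not a countermodel.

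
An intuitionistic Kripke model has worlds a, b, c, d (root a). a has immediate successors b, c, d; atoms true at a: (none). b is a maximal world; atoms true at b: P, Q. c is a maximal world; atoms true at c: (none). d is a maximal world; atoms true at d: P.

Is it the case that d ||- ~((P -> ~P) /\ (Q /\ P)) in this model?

d ||- ~((P -> ~P) /\ (Q /\ P)): no world accessible from d forces (P -> ~P) /\ (Q /\ P).

Yes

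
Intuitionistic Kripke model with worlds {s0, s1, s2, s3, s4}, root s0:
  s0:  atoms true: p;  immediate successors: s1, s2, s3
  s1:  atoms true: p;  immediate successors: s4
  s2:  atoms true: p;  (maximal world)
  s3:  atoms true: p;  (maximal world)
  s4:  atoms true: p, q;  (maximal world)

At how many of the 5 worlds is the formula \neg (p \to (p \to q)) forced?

2

s0: does not force it — s0 \nVdash \neg (p \to (p \to q)) since s4 is accessible from s0 and s4 \Vdash p \to (p \to q).
s1: does not force it.
s2: forces it.
s3: forces it.
s4: does not force it.
Worlds forcing the formula: {s2, s3}.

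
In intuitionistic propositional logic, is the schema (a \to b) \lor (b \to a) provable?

No

This is the Gödel–Dummett linearity axiom, which is not intuitionistically valid.
A Kripke countermodel: worlds u0, u1, u2; order generated by u0 \le u1, u0 \le u2; atoms true at each world — u0:{}; u1:{a}; u2:{b}.
u0 \nVdash (a \to b) \lor (b \to a): neither disjunct is forced at u0.
u0 \nVdash a \to b: at the accessible world u1, u1 \Vdash a but u1 \nVdash b.
u1 lacks atom b, so u1 \nVdash b.
So the root u0 does not force the formula.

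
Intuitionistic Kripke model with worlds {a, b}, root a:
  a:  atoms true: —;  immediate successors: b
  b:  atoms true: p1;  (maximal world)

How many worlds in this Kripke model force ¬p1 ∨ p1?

1

a: does not force it — a ⊮ ¬p1 ∨ p1: neither disjunct is forced at a.
b: forces it.
Worlds forcing the formula: {b}.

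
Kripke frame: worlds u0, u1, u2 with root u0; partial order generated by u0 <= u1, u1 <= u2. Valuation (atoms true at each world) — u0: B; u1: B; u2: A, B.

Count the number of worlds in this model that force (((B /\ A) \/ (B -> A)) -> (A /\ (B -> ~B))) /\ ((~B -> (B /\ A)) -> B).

0

u0: does not force it — u0 ||-/- (((B /\ A) \/ (B -> A)) -> (A /\ (B -> ~B))) /\ ((~B -> (B /\ A)) -> B) since u0 fails ((B /\ A) \/ (B -> A)) -> (A /\ (B -> ~B)).
u1: does not force it.
u2: does not force it.
Worlds forcing the formula: { }.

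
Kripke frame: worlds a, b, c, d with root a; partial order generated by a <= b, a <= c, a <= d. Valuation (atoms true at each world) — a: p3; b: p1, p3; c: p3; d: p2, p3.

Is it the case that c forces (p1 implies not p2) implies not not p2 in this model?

c does not force (p1 implies not p2) implies not not p2: already at c itself, c forces p1 implies not p2 but c does not force not not p2.
c does not force not not p2 since c is accessible from c and c forces not p2.
c forces not p2: no world accessible from c forces p2.

No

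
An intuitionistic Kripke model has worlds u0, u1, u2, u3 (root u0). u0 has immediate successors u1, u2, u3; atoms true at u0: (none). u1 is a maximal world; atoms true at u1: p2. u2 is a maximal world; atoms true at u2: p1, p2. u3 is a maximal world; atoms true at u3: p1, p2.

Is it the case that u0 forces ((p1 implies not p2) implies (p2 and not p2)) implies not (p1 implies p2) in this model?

u0 does not force ((p1 implies not p2) implies (p2 and not p2)) implies not (p1 implies p2): at the accessible world u2, u2 forces (p1 implies not p2) implies (p2 and not p2) but u2 does not force not (p1 implies p2).
u2 does not force not (p1 implies p2) since u2 is accessible from u2 and u2 forces p1 implies p2.
u2 forces p1 implies p2: every world accessible from u2 that forces p1 (namely u2) also forces p2.

No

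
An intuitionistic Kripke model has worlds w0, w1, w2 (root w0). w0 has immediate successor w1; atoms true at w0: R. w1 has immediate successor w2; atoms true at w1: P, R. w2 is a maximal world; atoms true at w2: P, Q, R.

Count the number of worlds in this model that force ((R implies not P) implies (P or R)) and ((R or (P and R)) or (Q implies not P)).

w0: forces it.
w1: forces it.
w2: forces it.
Worlds forcing the formula: {w0, w1, w2}.

3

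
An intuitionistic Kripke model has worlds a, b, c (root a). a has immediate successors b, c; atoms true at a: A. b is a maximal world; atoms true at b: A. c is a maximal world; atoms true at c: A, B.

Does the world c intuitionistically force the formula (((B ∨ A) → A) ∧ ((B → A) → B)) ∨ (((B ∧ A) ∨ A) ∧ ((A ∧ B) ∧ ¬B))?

c ⊩ (((B ∨ A) → A) ∧ ((B → A) → B)) ∨ (((B ∧ A) ∨ A) ∧ ((A ∧ B) ∧ ¬B)) via the disjunct ((B ∨ A) → A) ∧ ((B → A) → B).

Yes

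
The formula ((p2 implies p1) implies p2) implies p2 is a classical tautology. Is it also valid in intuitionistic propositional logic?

No

This is Peirce's law, which is not intuitionistically valid.
A Kripke countermodel: worlds 0, 1; order generated by 0 <= 1; atoms true at each world — 0:{}; 1:{p2}.
0 does not force ((p2 implies p1) implies p2) implies p2: already at 0 itself, 0 forces (p2 implies p1) implies p2 but 0 does not force p2.
0 lacks atom p2, so 0 does not force p2.
So the root 0 does not force the formula.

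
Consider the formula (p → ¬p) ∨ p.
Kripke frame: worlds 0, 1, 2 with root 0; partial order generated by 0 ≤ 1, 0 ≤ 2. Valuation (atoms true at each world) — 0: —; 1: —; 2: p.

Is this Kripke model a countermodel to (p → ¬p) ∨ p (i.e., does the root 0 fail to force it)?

Yes

0 ⊮ (p → ¬p) ∨ p: neither disjunct is forced at 0.
0 ⊮ p → ¬p: at the accessible world 2, 2 ⊩ p but 2 ⊮ ¬p.
2 ⊮ ¬p since 2 is accessible from 2 and 2 ⊩ p.
So the root 0 does not force (p → ¬p) ∨ p; the model is a countermodel.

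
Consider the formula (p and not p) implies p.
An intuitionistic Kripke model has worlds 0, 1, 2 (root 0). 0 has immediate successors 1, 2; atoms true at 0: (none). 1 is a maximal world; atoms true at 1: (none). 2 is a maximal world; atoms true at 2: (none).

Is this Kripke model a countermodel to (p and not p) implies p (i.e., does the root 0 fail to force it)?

0 forces (p and not p) implies p vacuously: no world accessible from 0 forces the antecedent p and not p.
So the root 0 forces (p and not p) implies p; the model is not a countermodel.

No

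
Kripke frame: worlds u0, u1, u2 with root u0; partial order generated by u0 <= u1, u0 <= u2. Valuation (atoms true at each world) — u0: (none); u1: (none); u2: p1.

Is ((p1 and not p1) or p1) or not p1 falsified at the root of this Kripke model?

u0 does not force ((p1 and not p1) or p1) or not p1: neither disjunct is forced at u0.
u0 does not force (p1 and not p1) or p1: neither disjunct is forced at u0.
u0 does not force p1 and not p1 since u0 fails p1.
So the root u0 does not force ((p1 and not p1) or p1) or not p1; the model is a countermodel.

Yes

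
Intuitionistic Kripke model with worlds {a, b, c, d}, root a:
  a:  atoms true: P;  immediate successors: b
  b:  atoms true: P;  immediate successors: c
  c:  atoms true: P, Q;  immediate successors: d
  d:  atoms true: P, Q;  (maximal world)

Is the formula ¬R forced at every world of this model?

a ⊩ ¬R: no world accessible from a forces R.
Since the root a forces ¬R and forcing is persistent (monotone upward), every world forces it.

Yes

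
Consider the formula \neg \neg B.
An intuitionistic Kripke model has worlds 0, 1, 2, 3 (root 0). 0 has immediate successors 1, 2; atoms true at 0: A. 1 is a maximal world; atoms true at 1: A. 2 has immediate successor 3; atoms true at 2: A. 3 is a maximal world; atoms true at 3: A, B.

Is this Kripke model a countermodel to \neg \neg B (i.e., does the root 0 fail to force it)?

0 \nVdash \neg \neg B since 1 is accessible from 0 and 1 \Vdash \neg B.
1 \Vdash \neg B: no world accessible from 1 forces B.
So the root 0 does not force \neg \neg B; the model is a countermodel.

Yes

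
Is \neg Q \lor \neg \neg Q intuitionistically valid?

No

This is the weak law of excluded middle, which is not intuitionistically valid.
A Kripke countermodel: worlds a, b, c; order generated by a \le b, a \le c; atoms true at each world — a:{}; b:{Q}; c:{}.
a \nVdash \neg Q \lor \neg \neg Q: neither disjunct is forced at a.
a \nVdash \neg Q since b is accessible from a and b \Vdash Q.
So the root a does not force the formula.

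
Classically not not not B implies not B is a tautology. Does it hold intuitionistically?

This is triple-negation reduction, which is intuitionistically derivable.
Assume not not not B and suppose B. Then not not B (double-negation introduction), contradicting not not not B. So not B.

Yes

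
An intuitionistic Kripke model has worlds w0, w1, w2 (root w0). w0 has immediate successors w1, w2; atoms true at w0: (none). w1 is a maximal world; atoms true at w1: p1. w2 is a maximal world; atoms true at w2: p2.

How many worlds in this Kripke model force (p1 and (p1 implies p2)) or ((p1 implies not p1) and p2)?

1

w0: does not force it — w0 does not force (p1 and (p1 implies p2)) or ((p1 implies not p1) and p2): neither disjunct is forced at w0.
w1: does not force it — w1 does not force (p1 and (p1 implies p2)) or ((p1 implies not p1) and p2): neither disjunct is forced at w1.
w2: forces it.
Worlds forcing the formula: {w2}.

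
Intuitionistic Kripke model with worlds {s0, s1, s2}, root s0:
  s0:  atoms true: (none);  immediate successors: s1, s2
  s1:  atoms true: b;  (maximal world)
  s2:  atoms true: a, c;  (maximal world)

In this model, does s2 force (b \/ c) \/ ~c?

Yes

s2 ||- (b \/ c) \/ ~c via the disjunct b \/ c.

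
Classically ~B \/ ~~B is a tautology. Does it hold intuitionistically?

No

This is the weak law of excluded middle, which is not intuitionistically valid.
A Kripke countermodel: worlds 0, 1, 2; order generated by 0 <= 1, 0 <= 2; atoms true at each world — 0:{}; 1:{B}; 2:{}.
0 ||-/- ~B \/ ~~B: neither disjunct is forced at 0.
0 ||-/- ~B since 1 is accessible from 0 and 1 ||- B.
So the root 0 does not force the formula.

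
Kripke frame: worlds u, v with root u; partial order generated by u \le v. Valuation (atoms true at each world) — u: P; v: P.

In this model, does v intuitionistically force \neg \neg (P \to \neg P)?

v \nVdash \neg \neg (P \to \neg P) since v is accessible from v and v \Vdash \neg (P \to \neg P).
v \Vdash \neg (P \to \neg P): no world accessible from v forces P \to \neg P.

No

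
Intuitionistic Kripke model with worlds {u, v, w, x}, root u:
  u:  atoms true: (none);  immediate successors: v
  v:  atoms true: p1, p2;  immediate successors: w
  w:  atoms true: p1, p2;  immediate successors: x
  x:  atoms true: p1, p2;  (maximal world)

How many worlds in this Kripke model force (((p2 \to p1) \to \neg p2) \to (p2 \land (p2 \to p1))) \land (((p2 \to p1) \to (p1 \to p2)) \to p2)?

3

u: does not force it — u \nVdash (((p2 \to p1) \to \neg p2) \to (p2 \land (p2 \to p1))) \land (((p2 \to p1) \to (p1 \to p2)) \to p2) since u fails ((p2 \to p1) \to (p1 \to p2)) \to p2.
v: forces it.
w: forces it.
x: forces it.
Worlds forcing the formula: {v, w, x}.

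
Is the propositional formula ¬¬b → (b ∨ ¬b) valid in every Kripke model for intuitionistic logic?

No

This is a variant of double-negation elimination (deriving excluded middle from double negation), which is not intuitionistically valid.
A Kripke countermodel: worlds 0, 1; order generated by 0 ≤ 1; atoms true at each world — 0:{}; 1:{b}.
0 ⊮ ¬¬b → (b ∨ ¬b): already at 0 itself, 0 ⊩ ¬¬b but 0 ⊮ b ∨ ¬b.
0 ⊮ b ∨ ¬b: neither disjunct is forced at 0.
0 lacks atom b, so 0 ⊮ b.
So the root 0 does not force the formula.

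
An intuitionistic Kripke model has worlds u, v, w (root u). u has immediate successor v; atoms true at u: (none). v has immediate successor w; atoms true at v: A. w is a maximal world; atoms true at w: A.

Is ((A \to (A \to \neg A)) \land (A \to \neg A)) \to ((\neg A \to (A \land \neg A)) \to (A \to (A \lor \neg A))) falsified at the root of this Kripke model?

No

u \Vdash ((A \to (A \to \neg A)) \land (A \to \neg A)) \to ((\neg A \to (A \land \neg A)) \to (A \to (A \lor \neg A))) vacuously: no world accessible from u forces the antecedent (A \to (A \to \neg A)) \land (A \to \neg A).
So the root u forces ((A \to (A \to \neg A)) \land (A \to \neg A)) \to ((\neg A \to (A \land \neg A)) \to (A \to (A \lor \neg A))); the model is not a countermodel.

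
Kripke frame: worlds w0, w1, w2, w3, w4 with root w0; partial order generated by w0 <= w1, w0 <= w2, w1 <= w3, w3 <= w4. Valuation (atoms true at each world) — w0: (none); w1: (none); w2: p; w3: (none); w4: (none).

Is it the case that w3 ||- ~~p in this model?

No

w3 ||-/- ~~p since w3 is accessible from w3 and w3 ||- ~p.
w3 ||- ~p: no world accessible from w3 forces p.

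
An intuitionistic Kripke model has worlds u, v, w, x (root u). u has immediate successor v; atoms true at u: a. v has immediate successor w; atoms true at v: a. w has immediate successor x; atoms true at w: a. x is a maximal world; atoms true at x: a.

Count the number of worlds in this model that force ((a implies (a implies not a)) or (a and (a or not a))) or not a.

4

u: forces it.
v: forces it.
w: forces it.
x: forces it.
Worlds forcing the formula: {u, v, w, x}.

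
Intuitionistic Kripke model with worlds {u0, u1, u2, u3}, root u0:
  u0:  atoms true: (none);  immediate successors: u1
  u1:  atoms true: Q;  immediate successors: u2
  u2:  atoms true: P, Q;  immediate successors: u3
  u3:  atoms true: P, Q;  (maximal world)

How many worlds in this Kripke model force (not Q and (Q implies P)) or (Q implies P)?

2

u0: does not force it — u0 does not force (not Q and (Q implies P)) or (Q implies P): neither disjunct is forced at u0.
u1: does not force it — u1 does not force (not Q and (Q implies P)) or (Q implies P): neither disjunct is forced at u1.
u2: forces it.
u3: forces it.
Worlds forcing the formula: {u2, u3}.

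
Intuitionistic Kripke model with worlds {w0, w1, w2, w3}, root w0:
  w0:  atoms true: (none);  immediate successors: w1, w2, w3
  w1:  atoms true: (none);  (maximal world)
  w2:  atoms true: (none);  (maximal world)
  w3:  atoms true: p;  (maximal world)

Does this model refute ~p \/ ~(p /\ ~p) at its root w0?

No

w0 ||- ~p \/ ~(p /\ ~p) via the disjunct ~(p /\ ~p).
So the root w0 forces ~p \/ ~(p /\ ~p); the model is not a countermodel.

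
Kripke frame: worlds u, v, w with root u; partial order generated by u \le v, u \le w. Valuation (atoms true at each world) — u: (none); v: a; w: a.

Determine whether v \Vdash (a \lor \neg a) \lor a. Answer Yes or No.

Yes

v \Vdash (a \lor \neg a) \lor a via the disjunct a \lor \neg a.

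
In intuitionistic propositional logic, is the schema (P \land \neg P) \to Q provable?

This is an instance of ex falso quodlibet, which is intuitionistically derivable.
No world can force both P and \neg P, so the antecedent P \land \neg P is never forced and the implication holds vacuously at every world.

Yes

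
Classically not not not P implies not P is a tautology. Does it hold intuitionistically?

Yes

This is triple-negation reduction, which is intuitionistically derivable.
Assume not not not P and suppose P. Then not not P (double-negation introduction), contradicting not not not P. So not P.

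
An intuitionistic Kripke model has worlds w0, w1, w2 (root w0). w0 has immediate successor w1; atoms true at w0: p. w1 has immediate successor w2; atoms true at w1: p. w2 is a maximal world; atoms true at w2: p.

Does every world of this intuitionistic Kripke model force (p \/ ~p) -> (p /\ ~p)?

No

Not every world: w0 ||-/- (p \/ ~p) -> (p /\ ~p).
w0 ||-/- (p \/ ~p) -> (p /\ ~p): already at w0 itself, w0 ||- p \/ ~p but w0 ||-/- p /\ ~p.
w0 ||-/- p /\ ~p since w0 fails ~p.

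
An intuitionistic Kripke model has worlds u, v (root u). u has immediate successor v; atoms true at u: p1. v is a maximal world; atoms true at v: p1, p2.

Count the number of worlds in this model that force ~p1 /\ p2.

0

u: does not force it — u ||-/- ~p1 /\ p2 since u fails ~p1.
v: does not force it — v ||-/- ~p1 /\ p2 since v fails ~p1.
Worlds forcing the formula: { }.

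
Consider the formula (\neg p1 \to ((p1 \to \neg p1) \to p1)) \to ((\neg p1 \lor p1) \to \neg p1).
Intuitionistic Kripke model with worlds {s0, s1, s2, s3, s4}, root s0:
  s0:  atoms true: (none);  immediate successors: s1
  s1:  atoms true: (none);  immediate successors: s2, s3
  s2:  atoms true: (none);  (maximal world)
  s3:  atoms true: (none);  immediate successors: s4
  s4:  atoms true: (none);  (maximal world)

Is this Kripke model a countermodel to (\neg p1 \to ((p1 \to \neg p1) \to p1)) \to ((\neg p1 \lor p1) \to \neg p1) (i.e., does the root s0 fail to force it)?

No

s0 \Vdash (\neg p1 \to ((p1 \to \neg p1) \to p1)) \to ((\neg p1 \lor p1) \to \neg p1) vacuously: no world accessible from s0 forces the antecedent \neg p1 \to ((p1 \to \neg p1) \to p1).
So the root s0 forces (\neg p1 \to ((p1 \to \neg p1) \to p1)) \to ((\neg p1 \lor p1) \to \neg p1); the model is not a countermodel.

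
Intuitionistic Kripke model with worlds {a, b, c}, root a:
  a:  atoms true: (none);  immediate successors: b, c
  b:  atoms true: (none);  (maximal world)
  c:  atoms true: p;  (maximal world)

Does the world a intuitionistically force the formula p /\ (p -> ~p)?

No

a ||-/- p /\ (p -> ~p) since a fails p.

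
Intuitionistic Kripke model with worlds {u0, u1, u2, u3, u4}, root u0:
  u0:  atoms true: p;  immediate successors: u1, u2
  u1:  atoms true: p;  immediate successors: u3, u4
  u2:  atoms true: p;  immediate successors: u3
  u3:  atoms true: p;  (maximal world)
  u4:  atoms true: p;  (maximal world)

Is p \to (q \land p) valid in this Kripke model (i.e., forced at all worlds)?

No

Not every world: u0 \nVdash p \to (q \land p).
u0 \nVdash p \to (q \land p): already at u0 itself, u0 \Vdash p but u0 \nVdash q \land p.
u0 \nVdash q \land p since u0 fails q.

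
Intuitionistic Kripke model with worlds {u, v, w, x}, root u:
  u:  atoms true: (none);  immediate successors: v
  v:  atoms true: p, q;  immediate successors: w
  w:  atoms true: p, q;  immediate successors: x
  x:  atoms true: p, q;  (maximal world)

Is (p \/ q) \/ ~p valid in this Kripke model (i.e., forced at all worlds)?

No

Not every world: u ||-/- (p \/ q) \/ ~p.
u ||-/- (p \/ q) \/ ~p: neither disjunct is forced at u.
u ||-/- p \/ q: neither disjunct is forced at u.
u lacks atom p, so u ||-/- p.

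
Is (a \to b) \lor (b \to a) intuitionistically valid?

This is the Gödel–Dummett linearity axiom, which is not intuitionistically valid.
A Kripke countermodel: worlds 0, 1, 2; order generated by 0 \le 1, 0 \le 2; atoms true at each world — 0:{}; 1:{a}; 2:{b}.
0 \nVdash (a \to b) \lor (b \to a): neither disjunct is forced at 0.
0 \nVdash a \to b: at the accessible world 1, 1 \Vdash a but 1 \nVdash b.
1 lacks atom b, so 1 \nVdash b.
So the root 0 does not force the formula.

No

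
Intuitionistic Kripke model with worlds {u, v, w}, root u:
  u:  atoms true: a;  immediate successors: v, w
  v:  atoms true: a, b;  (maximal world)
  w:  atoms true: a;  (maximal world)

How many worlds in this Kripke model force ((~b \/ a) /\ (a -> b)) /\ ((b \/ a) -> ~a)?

0

u: does not force it — u ||-/- ((~b \/ a) /\ (a -> b)) /\ ((b \/ a) -> ~a) since u fails (~b \/ a) /\ (a -> b).
v: does not force it — v ||-/- ((~b \/ a) /\ (a -> b)) /\ ((b \/ a) -> ~a) since v fails (b \/ a) -> ~a.
w: does not force it — w ||-/- ((~b \/ a) /\ (a -> b)) /\ ((b \/ a) -> ~a) since w fails (~b \/ a) /\ (a -> b).
Worlds forcing the formula: { }.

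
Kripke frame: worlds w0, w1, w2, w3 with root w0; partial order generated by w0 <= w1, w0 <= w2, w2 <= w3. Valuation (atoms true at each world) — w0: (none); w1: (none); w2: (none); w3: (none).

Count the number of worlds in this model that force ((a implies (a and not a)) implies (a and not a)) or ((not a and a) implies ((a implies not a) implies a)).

w0: forces it.
w1: forces it.
w2: forces it.
w3: forces it.
Worlds forcing the formula: {w0, w1, w2, w3}.

4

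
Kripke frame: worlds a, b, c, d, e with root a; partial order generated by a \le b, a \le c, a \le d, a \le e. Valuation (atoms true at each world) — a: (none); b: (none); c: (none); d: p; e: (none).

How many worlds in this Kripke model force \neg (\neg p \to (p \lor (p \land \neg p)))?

a: does not force it — a \nVdash \neg (\neg p \to (p \lor (p \land \neg p))) since d is accessible from a and d \Vdash \neg p \to (p \lor (p \land \neg p)).
b: forces it.
c: forces it.
d: does not force it.
e: forces it.
Worlds forcing the formula: {b, c, e}.

3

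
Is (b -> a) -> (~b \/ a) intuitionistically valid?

This is the material-implication-as-disjunction principle, which is not intuitionistically valid.
A Kripke countermodel: worlds u0, u1; order generated by u0 <= u1; atoms true at each world — u0:{}; u1:{a,b}.
u0 ||-/- (b -> a) -> (~b \/ a): already at u0 itself, u0 ||- b -> a but u0 ||-/- ~b \/ a.
u0 ||-/- ~b \/ a: neither disjunct is forced at u0.
u0 ||-/- ~b since u1 is accessible from u0 and u1 ||- b.
So the root u0 does not force the formula.

No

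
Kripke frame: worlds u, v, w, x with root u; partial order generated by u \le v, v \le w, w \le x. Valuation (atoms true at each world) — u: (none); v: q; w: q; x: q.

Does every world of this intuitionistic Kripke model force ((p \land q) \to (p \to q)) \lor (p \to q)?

u \Vdash ((p \land q) \to (p \to q)) \lor (p \to q) via the disjunct (p \land q) \to (p \to q).
Since the root u forces ((p \land q) \to (p \to q)) \lor (p \to q) and forcing is persistent (monotone upward), every world forces it.

Yes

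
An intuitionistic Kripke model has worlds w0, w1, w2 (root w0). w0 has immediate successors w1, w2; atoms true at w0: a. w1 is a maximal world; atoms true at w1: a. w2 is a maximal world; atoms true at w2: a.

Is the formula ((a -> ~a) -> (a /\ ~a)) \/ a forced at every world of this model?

w0 ||- ((a -> ~a) -> (a /\ ~a)) \/ a via the disjunct (a -> ~a) -> (a /\ ~a).
Since the root w0 forces ((a -> ~a) -> (a /\ ~a)) \/ a and forcing is persistent (monotone upward), every world forces it.

Yes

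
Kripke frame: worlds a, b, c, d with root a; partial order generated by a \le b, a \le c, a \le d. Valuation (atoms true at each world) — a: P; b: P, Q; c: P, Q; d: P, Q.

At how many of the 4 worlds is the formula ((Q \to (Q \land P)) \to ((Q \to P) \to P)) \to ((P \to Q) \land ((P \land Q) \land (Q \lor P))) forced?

a: does not force it — a \nVdash ((Q \to (Q \land P)) \to ((Q \to P) \to P)) \to ((P \to Q) \land ((P \land Q) \land (Q \lor P))): already at a itself, a \Vdash (Q \to (Q \land P)) \to ((Q \to P) \to P) but a \nVdash (P \to Q) \land ((P \land Q) \land (Q \lor P)).
b: forces it.
c: forces it.
d: forces it.
Worlds forcing the formula: {b, c, d}.

3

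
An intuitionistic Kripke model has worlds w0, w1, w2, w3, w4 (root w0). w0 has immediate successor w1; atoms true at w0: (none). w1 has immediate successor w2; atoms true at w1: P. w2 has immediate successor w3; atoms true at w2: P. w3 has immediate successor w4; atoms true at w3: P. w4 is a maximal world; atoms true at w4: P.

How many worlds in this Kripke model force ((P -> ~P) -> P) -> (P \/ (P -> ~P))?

4

w0: does not force it — w0 ||-/- ((P -> ~P) -> P) -> (P \/ (P -> ~P)): already at w0 itself, w0 ||- (P -> ~P) -> P but w0 ||-/- P \/ (P -> ~P).
w1: forces it.
w2: forces it.
w3: forces it.
w4: forces it.
Worlds forcing the formula: {w1, w2, w3, w4}.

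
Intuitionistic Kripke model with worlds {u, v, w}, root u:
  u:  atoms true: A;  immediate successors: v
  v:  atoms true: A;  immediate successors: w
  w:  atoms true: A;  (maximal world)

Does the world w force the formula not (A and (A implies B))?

w forces not (A and (A implies B)): no world accessible from w forces A and (A implies B).

Yes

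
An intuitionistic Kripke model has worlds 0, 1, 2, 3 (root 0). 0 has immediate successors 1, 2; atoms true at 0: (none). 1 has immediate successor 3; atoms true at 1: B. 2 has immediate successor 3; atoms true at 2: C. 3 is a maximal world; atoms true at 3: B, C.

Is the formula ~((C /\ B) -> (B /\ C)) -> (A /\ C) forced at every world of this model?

Yes

0 ||- ~((C /\ B) -> (B /\ C)) -> (A /\ C) vacuously: no world accessible from 0 forces the antecedent ~((C /\ B) -> (B /\ C)).
Since the root 0 forces ~((C /\ B) -> (B /\ C)) -> (A /\ C) and forcing is persistent (monotone upward), every world forces it.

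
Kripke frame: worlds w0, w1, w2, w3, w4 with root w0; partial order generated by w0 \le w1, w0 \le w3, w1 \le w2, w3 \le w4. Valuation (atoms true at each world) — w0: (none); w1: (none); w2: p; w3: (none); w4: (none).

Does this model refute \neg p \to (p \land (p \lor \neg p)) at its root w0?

Yes

w0 \nVdash \neg p \to (p \land (p \lor \neg p)): at the accessible world w3, w3 \Vdash \neg p but w3 \nVdash p \land (p \lor \neg p).
w3 \nVdash p \land (p \lor \neg p) since w3 fails p.
So the root w0 does not force \neg p \to (p \land (p \lor \neg p)); the model is a countermodel.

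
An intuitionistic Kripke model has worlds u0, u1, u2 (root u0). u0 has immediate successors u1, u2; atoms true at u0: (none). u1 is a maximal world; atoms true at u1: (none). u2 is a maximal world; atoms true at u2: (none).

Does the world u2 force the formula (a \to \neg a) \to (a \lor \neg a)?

Yes

u2 \Vdash (a \to \neg a) \to (a \lor \neg a): every world accessible from u2 that forces a \to \neg a (namely u2) also forces a \lor \neg a.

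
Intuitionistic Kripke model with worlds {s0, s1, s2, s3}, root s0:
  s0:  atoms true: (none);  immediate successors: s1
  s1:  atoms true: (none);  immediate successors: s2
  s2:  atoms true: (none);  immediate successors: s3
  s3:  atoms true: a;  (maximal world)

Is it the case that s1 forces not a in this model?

s1 does not force not a since s3 is accessible from s1 and s3 forces a.

No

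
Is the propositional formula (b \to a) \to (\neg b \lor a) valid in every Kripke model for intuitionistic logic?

No

This is the material-implication-as-disjunction principle, which is not intuitionistically valid.
A Kripke countermodel: worlds u, v; order generated by u \le v; atoms true at each world — u:{}; v:{a,b}.
u \nVdash (b \to a) \to (\neg b \lor a): already at u itself, u \Vdash b \to a but u \nVdash \neg b \lor a.
u \nVdash \neg b \lor a: neither disjunct is forced at u.
u \nVdash \neg b since v is accessible from u and v \Vdash b.
So the root u does not force the formula.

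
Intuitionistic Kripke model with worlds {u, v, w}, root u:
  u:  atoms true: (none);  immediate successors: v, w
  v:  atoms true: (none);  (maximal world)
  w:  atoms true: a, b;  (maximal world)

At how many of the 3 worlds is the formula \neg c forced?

3

u: forces it.
v: forces it.
w: forces it.
Worlds forcing the formula: {u, v, w}.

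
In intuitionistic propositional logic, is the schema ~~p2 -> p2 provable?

This is double-negation elimination, which is not intuitionistically valid.
A Kripke countermodel: worlds s0, s1; order generated by s0 <= s1; atoms true at each world — s0:{}; s1:{p2}.
s0 ||-/- ~~p2 -> p2: already at s0 itself, s0 ||- ~~p2 but s0 ||-/- p2.
s0 lacks atom p2, so s0 ||-/- p2.
So the root s0 does not force the formula.

No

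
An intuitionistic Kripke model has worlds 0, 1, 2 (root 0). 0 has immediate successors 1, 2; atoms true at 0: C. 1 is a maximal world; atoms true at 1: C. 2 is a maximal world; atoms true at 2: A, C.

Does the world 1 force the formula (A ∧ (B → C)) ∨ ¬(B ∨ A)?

Yes

1 ⊩ (A ∧ (B → C)) ∨ ¬(B ∨ A) via the disjunct ¬(B ∨ A).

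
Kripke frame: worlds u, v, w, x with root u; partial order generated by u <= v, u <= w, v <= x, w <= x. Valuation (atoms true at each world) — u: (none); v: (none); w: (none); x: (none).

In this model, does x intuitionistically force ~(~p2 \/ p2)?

x ||-/- ~(~p2 \/ p2) since x is accessible from x and x ||- ~p2 \/ p2.
x ||- ~p2 \/ p2 via the disjunct ~p2.

No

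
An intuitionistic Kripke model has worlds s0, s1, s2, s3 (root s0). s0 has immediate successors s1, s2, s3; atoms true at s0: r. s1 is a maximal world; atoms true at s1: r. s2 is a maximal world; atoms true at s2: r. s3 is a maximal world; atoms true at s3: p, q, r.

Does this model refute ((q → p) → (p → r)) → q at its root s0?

s0 ⊮ ((q → p) → (p → r)) → q: already at s0 itself, s0 ⊩ (q → p) → (p → r) but s0 ⊮ q.
s0 lacks atom q, so s0 ⊮ q.
So the root s0 does not force ((q → p) → (p → r)) → q; the model is a countermodel.

Yes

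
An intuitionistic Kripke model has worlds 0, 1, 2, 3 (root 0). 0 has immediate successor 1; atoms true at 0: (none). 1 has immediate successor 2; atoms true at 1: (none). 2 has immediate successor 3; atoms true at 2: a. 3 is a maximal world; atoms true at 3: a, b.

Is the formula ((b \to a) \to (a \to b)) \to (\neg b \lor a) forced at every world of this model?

0 \Vdash ((b \to a) \to (a \to b)) \to (\neg b \lor a): every world accessible from 0 that forces (b \to a) \to (a \to b) (namely 3) also forces \neg b \lor a.
Since the root 0 forces ((b \to a) \to (a \to b)) \to (\neg b \lor a) and forcing is persistent (monotone upward), every world forces it.

Yes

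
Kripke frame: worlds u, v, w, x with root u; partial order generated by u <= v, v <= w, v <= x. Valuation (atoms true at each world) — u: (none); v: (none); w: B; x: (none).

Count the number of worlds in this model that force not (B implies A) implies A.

1

u: does not force it — u does not force not (B implies A) implies A: at the accessible world w, w forces not (B implies A) but w does not force A.
v: does not force it — v does not force not (B implies A) implies A: at the accessible world w, w forces not (B implies A) but w does not force A.
w: does not force it.
x: forces it.
Worlds forcing the formula: {x}.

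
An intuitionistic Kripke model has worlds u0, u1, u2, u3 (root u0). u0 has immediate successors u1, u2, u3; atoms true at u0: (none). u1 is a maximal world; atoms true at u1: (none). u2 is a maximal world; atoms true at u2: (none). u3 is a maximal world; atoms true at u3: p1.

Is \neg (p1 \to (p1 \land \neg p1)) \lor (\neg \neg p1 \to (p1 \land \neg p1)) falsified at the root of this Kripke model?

Yes

u0 \nVdash \neg (p1 \to (p1 \land \neg p1)) \lor (\neg \neg p1 \to (p1 \land \neg p1)): neither disjunct is forced at u0.
u0 \nVdash \neg (p1 \to (p1 \land \neg p1)) since u1 is accessible from u0 and u1 \Vdash p1 \to (p1 \land \neg p1).
u1 \Vdash p1 \to (p1 \land \neg p1) vacuously: no world accessible from u1 forces the antecedent p1.
So the root u0 does not force \neg (p1 \to (p1 \land \neg p1)) \lor (\neg \neg p1 \to (p1 \land \neg p1)); the model is a countermodel.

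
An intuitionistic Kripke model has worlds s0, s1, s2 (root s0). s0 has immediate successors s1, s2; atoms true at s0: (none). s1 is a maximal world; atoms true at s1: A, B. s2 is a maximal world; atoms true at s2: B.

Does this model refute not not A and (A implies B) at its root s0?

Yes

s0 does not force not not A and (A implies B) since s0 fails not not A.
So the root s0 does not force not not A and (A implies B); the model is a countermodel.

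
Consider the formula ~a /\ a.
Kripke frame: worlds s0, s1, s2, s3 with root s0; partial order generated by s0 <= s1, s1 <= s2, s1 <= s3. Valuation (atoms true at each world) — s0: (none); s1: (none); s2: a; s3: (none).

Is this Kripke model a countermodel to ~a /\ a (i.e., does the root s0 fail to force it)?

Yes

s0 ||-/- ~a /\ a since s0 fails ~a.
So the root s0 does not force ~a /\ a; the model is a countermodel.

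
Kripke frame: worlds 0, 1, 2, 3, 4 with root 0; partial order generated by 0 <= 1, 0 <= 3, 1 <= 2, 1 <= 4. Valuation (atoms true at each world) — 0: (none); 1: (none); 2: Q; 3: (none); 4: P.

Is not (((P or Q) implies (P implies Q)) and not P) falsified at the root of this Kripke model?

Yes

0 does not force not (((P or Q) implies (P implies Q)) and not P) since 2 is accessible from 0 and 2 forces ((P or Q) implies (P implies Q)) and not P.
2 forces ((P or Q) implies (P implies Q)) and not P since 2 forces both conjuncts.
So the root 0 does not force not (((P or Q) implies (P implies Q)) and not P); the model is a countermodel.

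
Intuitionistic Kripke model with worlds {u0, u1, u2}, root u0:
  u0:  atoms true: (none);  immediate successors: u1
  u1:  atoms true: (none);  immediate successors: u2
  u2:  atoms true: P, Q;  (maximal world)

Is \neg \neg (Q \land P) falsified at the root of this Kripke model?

No

u0 \Vdash \neg \neg (Q \land P): no world accessible from u0 forces \neg (Q \land P).
So the root u0 forces \neg \neg (Q \land P); the model is not a countermodel.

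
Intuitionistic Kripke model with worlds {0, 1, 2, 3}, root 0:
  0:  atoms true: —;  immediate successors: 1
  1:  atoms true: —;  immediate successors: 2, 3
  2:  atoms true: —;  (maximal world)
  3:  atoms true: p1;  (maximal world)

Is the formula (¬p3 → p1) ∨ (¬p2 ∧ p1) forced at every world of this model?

No

Not every world: 0 ⊮ (¬p3 → p1) ∨ (¬p2 ∧ p1).
0 ⊮ (¬p3 → p1) ∨ (¬p2 ∧ p1): neither disjunct is forced at 0.
0 ⊮ ¬p3 → p1: already at 0 itself, 0 ⊩ ¬p3 but 0 ⊮ p1.
0 lacks atom p1, so 0 ⊮ p1.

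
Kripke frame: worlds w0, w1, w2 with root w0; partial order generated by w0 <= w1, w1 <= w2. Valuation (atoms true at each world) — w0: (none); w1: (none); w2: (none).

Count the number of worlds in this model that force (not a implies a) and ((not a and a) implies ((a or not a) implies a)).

w0: does not force it — w0 does not force (not a implies a) and ((not a and a) implies ((a or not a) implies a)) since w0 fails not a implies a.
w1: does not force it — w1 does not force (not a implies a) and ((not a and a) implies ((a or not a) implies a)) since w1 fails not a implies a.
w2: does not force it — w2 does not force (not a implies a) and ((not a and a) implies ((a or not a) implies a)) since w2 fails not a implies a.
Worlds forcing the formula: { }.

0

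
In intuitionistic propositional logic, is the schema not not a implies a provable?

This is double-negation elimination, which is not intuitionistically valid.
A Kripke countermodel: worlds s0, s1; order generated by s0 <= s1; atoms true at each world — s0:{}; s1:{a}.
s0 does not force not not a implies a: already at s0 itself, s0 forces not not a but s0 does not force a.
s0 lacks atom a, so s0 does not force a.
So the root s0 does not force the formula.

No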